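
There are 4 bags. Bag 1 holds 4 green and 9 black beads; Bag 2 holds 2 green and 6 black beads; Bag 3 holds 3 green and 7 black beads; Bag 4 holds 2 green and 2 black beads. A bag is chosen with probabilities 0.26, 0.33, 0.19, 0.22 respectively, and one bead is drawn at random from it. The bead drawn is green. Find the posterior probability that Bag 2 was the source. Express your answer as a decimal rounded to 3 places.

Tabulate prior·likelihood by source: [1] prior 0.26, lik 0.3077, product 0.08000; [2] prior 0.33, lik 0.25, product 0.08250; [3] prior 0.19, lik 0.3, product 0.05700; [4] prior 0.22, lik 0.5, product 0.1100.
Normalizing constant = 0.32950; the posterior for Bag 2 is its product over the sum, 0.08250/0.32950 = 0.250.

Posterior probability ≈ 0.250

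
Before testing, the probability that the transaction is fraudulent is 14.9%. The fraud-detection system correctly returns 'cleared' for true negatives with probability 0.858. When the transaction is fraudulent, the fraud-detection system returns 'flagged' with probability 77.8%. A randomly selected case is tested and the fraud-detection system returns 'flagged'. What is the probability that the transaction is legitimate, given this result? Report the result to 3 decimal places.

P(¬H | E) ≈ 0.510

Write H for 'the transaction is fraudulent'. Prior odds H:¬H = 0.149/0.851 = 0.17509. For the 'flagged' outcome, the likelihood ratio is 0.778/0.142 = 5.4789.
Posterior odds = 0.17509 × 5.4789 = 0.95929, so P(H|E) = 0.95929/(1+0.95929) = 0.490. Then P(¬H|E) = 1 − 0.490 = 0.510.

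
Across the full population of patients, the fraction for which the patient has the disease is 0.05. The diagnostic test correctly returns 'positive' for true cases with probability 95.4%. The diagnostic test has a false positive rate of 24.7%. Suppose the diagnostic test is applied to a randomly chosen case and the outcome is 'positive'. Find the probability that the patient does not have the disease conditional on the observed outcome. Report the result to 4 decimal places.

Write H for 'the patient has the disease'. Prior odds H:¬H = 0.05/0.95 = 0.052632. For the 'positive' outcome, the likelihood ratio is 0.954/0.247 = 3.8623.
Posterior odds = 0.052632 × 3.8623 = 0.20328, so P(H|E) = 0.20328/(1+0.20328) = 0.1689. Then P(¬H|E) = 1 − 0.1689 = 0.8311.

P(¬H | E) ≈ 0.8311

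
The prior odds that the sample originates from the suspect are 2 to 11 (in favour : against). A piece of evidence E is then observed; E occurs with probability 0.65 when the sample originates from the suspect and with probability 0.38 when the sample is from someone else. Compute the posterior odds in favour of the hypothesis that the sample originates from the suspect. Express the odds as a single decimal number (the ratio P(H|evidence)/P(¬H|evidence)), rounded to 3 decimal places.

Prior odds = 2/11 = 0.18182.
Likelihood ratio for E = 0.65/0.38 = 1.7105.
Posterior odds = prior odds × LR = 0.31100.

Posterior odds ≈ 0.311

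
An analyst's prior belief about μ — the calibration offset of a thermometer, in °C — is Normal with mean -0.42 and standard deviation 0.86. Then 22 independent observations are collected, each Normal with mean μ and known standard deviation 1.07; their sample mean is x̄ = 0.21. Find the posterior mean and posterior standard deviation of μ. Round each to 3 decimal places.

Posterior mean ≈ 0.169; posterior SD ≈ 0.220

Prior precision 1/τ₀² = 1/0.86² = 1.35208; data precision n/σ² = 22/1.07² = 19.2157.
Posterior precision = 1.35208 + 19.2157 = 20.5677, giving posterior SD = 1/√20.5677 = 0.220.
Posterior mean = (1.35208·-0.42 + 19.2157·0.21) / 20.5677 = 0.169.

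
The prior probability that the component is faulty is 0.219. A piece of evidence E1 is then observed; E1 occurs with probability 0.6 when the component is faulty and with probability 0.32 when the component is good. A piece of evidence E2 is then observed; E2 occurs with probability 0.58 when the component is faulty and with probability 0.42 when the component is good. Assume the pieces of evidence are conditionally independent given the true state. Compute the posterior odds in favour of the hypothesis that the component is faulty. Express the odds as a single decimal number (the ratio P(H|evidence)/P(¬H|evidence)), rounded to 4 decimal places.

Prior odds = 0.219/(1−0.219) = 0.28041. In log-odds, ln(0.28041) = -1.2715.
Add log likelihood ratios: ln(1.8750) + ln(1.3810) = 0.95138.
Posterior log-odds = -0.32012, so posterior odds = exp(-0.32012) = 0.72606.

Posterior odds ≈ 0.7261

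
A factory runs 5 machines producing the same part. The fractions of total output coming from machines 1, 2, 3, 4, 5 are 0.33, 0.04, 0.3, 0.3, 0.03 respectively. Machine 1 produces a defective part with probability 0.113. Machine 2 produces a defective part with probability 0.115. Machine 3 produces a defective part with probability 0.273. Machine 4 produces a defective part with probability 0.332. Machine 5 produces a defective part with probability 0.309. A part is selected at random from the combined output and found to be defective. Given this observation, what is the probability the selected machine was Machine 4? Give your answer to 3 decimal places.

Tabulate prior·likelihood by source: [1] prior 0.33, lik 0.113, product 0.03729; [2] prior 0.04, lik 0.115, product 0.004600; [3] prior 0.3, lik 0.273, product 0.08190; [4] prior 0.3, lik 0.332, product 0.09960; [5] prior 0.03, lik 0.309, product 0.009270.
Normalizing constant = 0.23266; the posterior for Machine 4 is its product over the sum, 0.09960/0.23266 = 0.428.

Posterior probability ≈ 0.428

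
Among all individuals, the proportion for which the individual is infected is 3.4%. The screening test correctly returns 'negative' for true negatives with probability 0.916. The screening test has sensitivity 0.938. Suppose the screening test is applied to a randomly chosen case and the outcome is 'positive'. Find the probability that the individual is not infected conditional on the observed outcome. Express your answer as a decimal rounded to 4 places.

Write H for 'the individual is infected'. Prior odds H:¬H = 0.034/0.966 = 0.035197. For the 'positive' outcome, the likelihood ratio is 0.938/0.084 = 11.167.
Posterior odds = 0.035197 × 11.167 = 0.39303, so P(H|E) = 0.39303/(1+0.39303) = 0.2821. Then P(¬H|E) = 1 − 0.2821 = 0.7179.

P(¬H | E) ≈ 0.7179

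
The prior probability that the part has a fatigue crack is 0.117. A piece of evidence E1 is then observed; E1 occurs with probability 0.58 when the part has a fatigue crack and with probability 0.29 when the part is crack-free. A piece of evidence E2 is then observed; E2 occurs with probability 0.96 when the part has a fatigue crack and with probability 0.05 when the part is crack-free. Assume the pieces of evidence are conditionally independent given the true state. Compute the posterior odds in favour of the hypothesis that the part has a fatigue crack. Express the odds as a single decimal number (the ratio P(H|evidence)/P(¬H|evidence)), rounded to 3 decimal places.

Prior odds = 0.117/(1−0.117) = 0.13250.
Likelihood ratio for E1 = 0.58/0.29 = 2.0000.
Likelihood ratio for E2 = 0.96/0.05 = 19.200.
Posterior odds = prior odds × LR₁ × LR₂ = 5.0881.

Posterior odds ≈ 5.088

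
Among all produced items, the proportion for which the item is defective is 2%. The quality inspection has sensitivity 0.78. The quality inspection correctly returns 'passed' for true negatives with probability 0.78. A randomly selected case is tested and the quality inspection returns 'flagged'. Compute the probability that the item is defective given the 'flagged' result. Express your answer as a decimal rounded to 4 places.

P(H | E) ≈ 0.0675

Write H for 'the item is defective'. Prior odds H:¬H = 0.02/0.98 = 0.020408. For the 'flagged' outcome, the likelihood ratio is 0.78/0.22 = 3.5455.
Posterior odds = 0.020408 × 3.5455 = 0.072356, so P(H|E) = 0.072356/(1+0.072356) = 0.0675.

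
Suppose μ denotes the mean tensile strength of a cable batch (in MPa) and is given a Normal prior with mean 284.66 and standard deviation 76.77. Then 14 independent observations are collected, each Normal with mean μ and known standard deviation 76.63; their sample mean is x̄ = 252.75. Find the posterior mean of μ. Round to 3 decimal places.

With known σ, the Normal prior is conjugate. Weight on the data is w = (n/σ²)/(n/σ² + 1/τ₀²) = 0.00238413/(0.00238413+0.00016967) = 0.93356.
Posterior mean = w·x̄ + (1−w)·μ₀ = 0.93356·252.75 + 0.066440·284.66 = 254.870.

Posterior mean ≈ 254.870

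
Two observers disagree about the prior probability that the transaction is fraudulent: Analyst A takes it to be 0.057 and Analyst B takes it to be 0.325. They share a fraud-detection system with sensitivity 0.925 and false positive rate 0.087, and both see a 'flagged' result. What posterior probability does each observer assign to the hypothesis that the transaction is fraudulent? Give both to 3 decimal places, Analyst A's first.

The likelihood ratio for a 'flagged' result is 0.925/0.087 = 10.632.
Analyst A: prior odds 0.057/0.943 = 0.060445; posterior odds 0.64267; posterior probability 0.391.
Analyst B: prior odds 0.325/0.675 = 0.48148; posterior odds 5.1192; posterior probability 0.837.

Analyst A: 0.391; Analyst B: 0.837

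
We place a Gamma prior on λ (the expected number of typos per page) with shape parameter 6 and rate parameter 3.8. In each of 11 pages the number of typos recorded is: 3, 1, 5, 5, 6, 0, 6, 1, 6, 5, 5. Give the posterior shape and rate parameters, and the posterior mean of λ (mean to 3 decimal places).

Total count ∑xᵢ = 43 over n = 11 pages.
Gamma is conjugate to the Poisson likelihood: posterior is Gamma(shape = 6+43 = 49, rate = 3.8+11 = 14.8).
Posterior mean = shape/rate = 49/14.8 = 3.311.

Posterior: Gamma(shape=49, rate=14.8); mean ≈ 3.311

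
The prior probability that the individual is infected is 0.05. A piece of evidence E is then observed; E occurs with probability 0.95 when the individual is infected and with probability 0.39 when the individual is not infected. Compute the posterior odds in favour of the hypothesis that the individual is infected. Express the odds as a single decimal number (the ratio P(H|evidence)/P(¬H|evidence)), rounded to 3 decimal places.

Prior odds = 0.05/(1−0.05) = 0.052632. In log-odds, ln(0.052632) = -2.9444.
Add log likelihood ratio: ln(2.4359) = 0.89032.
Posterior log-odds = -2.0541, so posterior odds = exp(-2.0541) = 0.12821.

Posterior odds ≈ 0.128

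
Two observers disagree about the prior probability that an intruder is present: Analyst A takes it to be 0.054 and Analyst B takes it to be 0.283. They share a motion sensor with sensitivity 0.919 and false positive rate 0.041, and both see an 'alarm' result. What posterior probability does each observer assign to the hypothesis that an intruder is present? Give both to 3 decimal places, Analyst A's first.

Analyst A: 0.561; Analyst B: 0.898

The likelihood ratio for an 'alarm' result is 0.919/0.041 = 22.415.
Analyst A: prior odds 0.054/0.946 = 0.057082; posterior odds 1.2795; posterior probability 0.561.
Analyst B: prior odds 0.283/0.717 = 0.39470; posterior odds 8.8471; posterior probability 0.898.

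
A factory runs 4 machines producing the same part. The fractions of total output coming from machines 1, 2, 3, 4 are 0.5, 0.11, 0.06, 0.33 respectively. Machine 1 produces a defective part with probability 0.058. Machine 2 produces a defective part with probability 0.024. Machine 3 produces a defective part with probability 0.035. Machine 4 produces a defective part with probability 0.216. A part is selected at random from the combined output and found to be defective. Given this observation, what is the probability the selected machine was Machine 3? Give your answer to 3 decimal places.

Tabulate prior·likelihood by source: [1] prior 0.5, lik 0.058, product 0.02900; [2] prior 0.11, lik 0.024, product 0.002640; [3] prior 0.06, lik 0.035, product 0.002100; [4] prior 0.33, lik 0.216, product 0.07128.
Normalizing constant = 0.10502; the posterior for Machine 3 is its product over the sum, 0.002100/0.10502 = 0.020.

Posterior probability ≈ 0.020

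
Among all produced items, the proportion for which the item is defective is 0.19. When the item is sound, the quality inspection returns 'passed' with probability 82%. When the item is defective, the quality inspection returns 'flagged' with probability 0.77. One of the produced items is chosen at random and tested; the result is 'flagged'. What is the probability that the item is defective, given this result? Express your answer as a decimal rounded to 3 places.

Write H for 'the item is defective'. Prior odds H:¬H = 0.19/0.81 = 0.23457. For the 'flagged' outcome, the likelihood ratio is 0.77/0.18 = 4.2778.
Posterior odds = 0.23457 × 4.2778 = 1.0034, so P(H|E) = 1.0034/(1+1.0034) = 0.501.

P(H | E) ≈ 0.501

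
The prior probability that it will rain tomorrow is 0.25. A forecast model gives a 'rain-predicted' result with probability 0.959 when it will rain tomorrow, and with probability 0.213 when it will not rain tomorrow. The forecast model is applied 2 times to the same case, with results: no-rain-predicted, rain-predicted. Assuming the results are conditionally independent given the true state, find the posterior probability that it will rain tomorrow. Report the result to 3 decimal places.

Posterior P(H) ≈ 0.073

With H the event that it will rain tomorrow, the joint likelihood of the observed sequence is P(data|H) = 0.041·0.959 = 0.039319 and P(data|¬H) = 0.787·0.213 = 0.16763.
Bayes: P(H|data) = 0.25·0.039319 / (0.25·0.039319 + 0.75·0.16763) = 0.0098297/0.13555 = 0.0725.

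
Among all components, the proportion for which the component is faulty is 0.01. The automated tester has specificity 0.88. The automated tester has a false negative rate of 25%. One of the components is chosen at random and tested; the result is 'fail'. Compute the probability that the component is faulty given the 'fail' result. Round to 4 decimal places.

P(H | E) ≈ 0.0594

Let H be the event that the component is faulty. P(H) = 0.01, so P(¬H) = 0.99. With E the 'fail' result, P(E|H) = 0.75 and P(E|¬H) = 0.12.
P(E) = 0.75·0.01 + 0.12·0.99 = 0.0075000 + 0.11880 = 0.12630.
By Bayes' theorem, P(H|E) = 0.0075000 / 0.12630 = 0.0594.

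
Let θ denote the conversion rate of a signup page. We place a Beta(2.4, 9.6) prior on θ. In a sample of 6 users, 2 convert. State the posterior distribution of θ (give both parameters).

Posterior: Beta(4.4, 13.6)

Observing 2 successes and 4 failures updates Beta(2.4, 9.6) by adding the success and failure counts to the two shape parameters: α = 2.4+2 = 4.4, β = 9.6+4 = 13.6.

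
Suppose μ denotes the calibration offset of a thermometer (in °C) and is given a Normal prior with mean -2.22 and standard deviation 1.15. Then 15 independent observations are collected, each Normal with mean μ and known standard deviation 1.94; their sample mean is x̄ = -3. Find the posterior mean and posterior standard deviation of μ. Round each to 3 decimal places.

Posterior mean ≈ -2.876; posterior SD ≈ 0.459

Prior precision 1/τ₀² = 1/1.15² = 0.756144; data precision n/σ² = 15/1.94² = 3.98555.
Posterior precision = 0.756144 + 3.98555 = 4.74169, giving posterior SD = 1/√4.74169 = 0.459.
Posterior mean = (0.756144·-2.22 + 3.98555·-3) / 4.74169 = -2.876.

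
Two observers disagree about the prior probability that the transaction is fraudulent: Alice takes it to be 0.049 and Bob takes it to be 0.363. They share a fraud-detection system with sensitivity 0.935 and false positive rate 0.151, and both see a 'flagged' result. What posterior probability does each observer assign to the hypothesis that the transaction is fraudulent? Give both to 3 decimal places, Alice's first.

The likelihood ratio for a 'flagged' result is 0.935/0.151 = 6.1921.
Alice: prior odds 0.049/0.951 = 0.051525; posterior odds 0.31904; posterior probability 0.242.
Bob: prior odds 0.363/0.637 = 0.56986; posterior odds 3.5286; posterior probability 0.779.

Alice: 0.242; Bob: 0.779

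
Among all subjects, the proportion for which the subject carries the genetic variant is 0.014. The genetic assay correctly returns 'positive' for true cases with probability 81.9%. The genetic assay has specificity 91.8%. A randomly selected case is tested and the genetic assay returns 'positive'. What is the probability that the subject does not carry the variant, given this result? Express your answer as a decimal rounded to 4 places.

Write H for 'the subject carries the genetic variant'. Prior odds H:¬H = 0.014/0.986 = 0.014199. For the 'positive' outcome, the likelihood ratio is 0.819/0.082 = 9.9878.
Posterior odds = 0.014199 × 9.9878 = 0.14181, so P(H|E) = 0.14181/(1+0.14181) = 0.1242. Then P(¬H|E) = 1 − 0.1242 = 0.8758.

P(¬H | E) ≈ 0.8758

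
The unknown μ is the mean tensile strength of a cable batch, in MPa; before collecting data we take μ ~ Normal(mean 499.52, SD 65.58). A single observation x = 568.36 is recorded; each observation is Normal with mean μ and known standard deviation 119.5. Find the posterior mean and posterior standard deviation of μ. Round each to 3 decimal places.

Prior precision 1/τ₀² = 1/65.58² = 0.00023252; data precision n/σ² = 1/119.5² = 0.00007003.
Posterior precision = 0.00023252 + 0.00007003 = 0.00030255, giving posterior SD = 1/√0.00030255 = 57.492.
Posterior mean = (0.00023252·499.52 + 0.00007003·568.36) / 0.00030255 = 515.454.

Posterior mean ≈ 515.454; posterior SD ≈ 57.492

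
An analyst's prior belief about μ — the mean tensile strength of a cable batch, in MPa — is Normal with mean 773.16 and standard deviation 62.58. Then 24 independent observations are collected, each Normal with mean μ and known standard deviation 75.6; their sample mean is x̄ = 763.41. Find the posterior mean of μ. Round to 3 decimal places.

With known σ, the Normal prior is conjugate. Weight on the data is w = (n/σ²)/(n/σ² + 1/τ₀²) = 0.00419921/(0.00419921+0.00025535) = 0.94268.
Posterior mean = w·x̄ + (1−w)·μ₀ = 0.94268·763.41 + 0.057322·773.16 = 763.969.

Posterior mean ≈ 763.969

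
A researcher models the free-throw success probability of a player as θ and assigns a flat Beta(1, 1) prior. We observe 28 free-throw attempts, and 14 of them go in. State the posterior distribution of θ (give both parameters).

Posterior: Beta(15, 15)

Observing 14 successes and 14 failures updates Beta(1, 1) by adding the success and failure counts to the two shape parameters: α = 1+14 = 15, β = 1+14 = 15.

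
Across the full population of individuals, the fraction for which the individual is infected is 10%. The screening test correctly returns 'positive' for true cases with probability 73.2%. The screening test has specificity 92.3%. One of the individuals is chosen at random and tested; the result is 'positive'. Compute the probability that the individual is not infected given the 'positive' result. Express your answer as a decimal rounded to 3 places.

P(¬H | E) ≈ 0.486

Let H be the event that the individual is infected. P(H) = 0.1, so P(¬H) = 0.9. With E the 'positive' result, P(E|H) = 0.732 and P(E|¬H) = 0.077.
P(E) = 0.732·0.1 + 0.077·0.9 = 0.073200 + 0.069300 = 0.14250.
By Bayes' theorem, P(H|E) = 0.073200 / 0.14250 = 0.514. Hence P(¬H|E) = 1 − 0.514 = 0.486.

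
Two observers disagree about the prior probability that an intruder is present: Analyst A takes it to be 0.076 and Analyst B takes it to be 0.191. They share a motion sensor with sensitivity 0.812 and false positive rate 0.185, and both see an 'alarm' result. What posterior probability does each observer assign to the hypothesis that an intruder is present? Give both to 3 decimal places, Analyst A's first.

The likelihood ratio for an 'alarm' result is 0.812/0.185 = 4.3892.
Analyst A: prior odds 0.076/0.924 = 0.082251; posterior odds 0.36102; posterior probability 0.265.
Analyst B: prior odds 0.191/0.809 = 0.23609; posterior odds 1.0363; posterior probability 0.509.

Analyst A: 0.265; Analyst B: 0.509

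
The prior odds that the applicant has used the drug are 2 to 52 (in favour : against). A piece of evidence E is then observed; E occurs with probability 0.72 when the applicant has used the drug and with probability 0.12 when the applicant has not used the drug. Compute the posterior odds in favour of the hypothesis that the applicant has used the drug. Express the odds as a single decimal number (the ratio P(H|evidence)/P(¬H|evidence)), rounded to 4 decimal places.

Prior odds = 2/52 = 0.038462.
Likelihood ratio for E = 0.72/0.12 = 6.0000.
Posterior odds = prior odds × LR = 0.23077.

Posterior odds ≈ 0.2308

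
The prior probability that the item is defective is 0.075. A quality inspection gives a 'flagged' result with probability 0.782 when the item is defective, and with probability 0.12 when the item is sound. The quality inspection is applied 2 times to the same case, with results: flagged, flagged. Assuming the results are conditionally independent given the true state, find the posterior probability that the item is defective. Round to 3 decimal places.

Posterior P(H) ≈ 0.775

With H the event that the item is defective, the joint likelihood of the observed sequence is P(data|H) = 0.782·0.782 = 0.61152 and P(data|¬H) = 0.12·0.12 = 0.014400.
Bayes: P(H|data) = 0.075·0.61152 / (0.075·0.61152 + 0.925·0.014400) = 0.045864/0.059184 = 0.7749.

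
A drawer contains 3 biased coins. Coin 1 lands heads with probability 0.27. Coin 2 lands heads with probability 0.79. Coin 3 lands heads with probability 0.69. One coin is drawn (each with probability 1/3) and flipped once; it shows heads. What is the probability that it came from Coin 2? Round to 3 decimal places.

Tabulate prior·likelihood by source: [1] prior 0.333333, lik 0.27, product 0.09000; [2] prior 0.333333, lik 0.79, product 0.2633; [3] prior 0.333333, lik 0.69, product 0.2300.
Normalizing constant = 0.58333; the posterior for Coin 2 is its product over the sum, 0.2633/0.58333 = 0.451.

Posterior probability ≈ 0.451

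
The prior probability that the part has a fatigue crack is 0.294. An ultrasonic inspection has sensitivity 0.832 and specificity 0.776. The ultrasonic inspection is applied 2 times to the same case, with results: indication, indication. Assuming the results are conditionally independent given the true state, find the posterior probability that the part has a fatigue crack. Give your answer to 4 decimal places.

With H the event that the part has a fatigue crack, the joint likelihood of the observed sequence is P(data|H) = 0.832·0.832 = 0.69222 and P(data|¬H) = 0.224·0.224 = 0.050176.
Bayes: P(H|data) = 0.294·0.69222 / (0.294·0.69222 + 0.706·0.050176) = 0.20351/0.23894 = 0.8517.

Posterior P(H) ≈ 0.8517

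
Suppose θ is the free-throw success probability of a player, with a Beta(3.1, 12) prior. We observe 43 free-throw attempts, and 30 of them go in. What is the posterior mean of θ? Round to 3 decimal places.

Posterior mean ≈ 0.570

The binomial likelihood is conjugate to the Beta prior: with 30 successes and 13 failures, the posterior is Beta(3.1+30, 12+13) = Beta(33.1, 25).
E[θ | data] = 33.1/(33.1+25) = 0.570.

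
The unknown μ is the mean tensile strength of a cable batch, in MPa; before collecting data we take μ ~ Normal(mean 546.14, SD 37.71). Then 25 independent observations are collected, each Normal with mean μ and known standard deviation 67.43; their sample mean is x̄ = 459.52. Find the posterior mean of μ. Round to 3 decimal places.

Posterior mean ≈ 469.342

Prior precision 1/τ₀² = 1/37.71² = 0.00070321; data precision n/σ² = 25/67.43² = 0.00549837.
Posterior precision = 0.00070321 + 0.00549837 = 0.00620158.
Posterior mean = (0.00070321·546.14 + 0.00549837·459.52) / 0.00620158 = 469.342.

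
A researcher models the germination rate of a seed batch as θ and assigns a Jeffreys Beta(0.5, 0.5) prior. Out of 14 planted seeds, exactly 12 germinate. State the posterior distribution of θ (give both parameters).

Posterior: Beta(12.5, 2.5)

The binomial likelihood is conjugate to the Beta prior: with 12 successes and 2 failures, the posterior is Beta(0.5+12, 0.5+2) = Beta(12.5, 2.5).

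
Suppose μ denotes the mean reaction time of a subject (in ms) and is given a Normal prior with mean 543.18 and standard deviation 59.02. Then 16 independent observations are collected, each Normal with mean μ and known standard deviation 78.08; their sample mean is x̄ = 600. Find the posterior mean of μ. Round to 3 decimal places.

With known σ, the Normal prior is conjugate. Weight on the data is w = (n/σ²)/(n/σ² + 1/τ₀²) = 0.00262446/(0.00262446+0.00028708) = 0.90140.
Posterior mean = w·x̄ + (1−w)·μ₀ = 0.90140·600 + 0.098600·543.18 = 594.398.

Posterior mean ≈ 594.398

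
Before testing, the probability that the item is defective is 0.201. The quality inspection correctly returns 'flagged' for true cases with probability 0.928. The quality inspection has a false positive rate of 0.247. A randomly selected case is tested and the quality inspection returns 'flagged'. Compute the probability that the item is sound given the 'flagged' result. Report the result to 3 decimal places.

Write H for 'the item is defective'. Prior odds H:¬H = 0.201/0.799 = 0.25156. For the 'flagged' outcome, the likelihood ratio is 0.928/0.247 = 3.7571.
Posterior odds = 0.25156 × 3.7571 = 0.94515, so P(H|E) = 0.94515/(1+0.94515) = 0.486. Then P(¬H|E) = 1 − 0.486 = 0.514.

P(¬H | E) ≈ 0.514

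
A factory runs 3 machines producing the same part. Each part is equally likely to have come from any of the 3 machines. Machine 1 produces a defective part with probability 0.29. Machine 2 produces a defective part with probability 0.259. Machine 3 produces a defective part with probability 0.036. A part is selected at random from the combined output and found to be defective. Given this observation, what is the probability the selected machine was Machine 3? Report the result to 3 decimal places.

Tabulate prior·likelihood by source: [1] prior 0.333333, lik 0.29, product 0.09667; [2] prior 0.333333, lik 0.259, product 0.08633; [3] prior 0.333333, lik 0.036, product 0.01200.
Normalizing constant = 0.19500; the posterior for Machine 3 is its product over the sum, 0.01200/0.19500 = 0.062.

Posterior probability ≈ 0.062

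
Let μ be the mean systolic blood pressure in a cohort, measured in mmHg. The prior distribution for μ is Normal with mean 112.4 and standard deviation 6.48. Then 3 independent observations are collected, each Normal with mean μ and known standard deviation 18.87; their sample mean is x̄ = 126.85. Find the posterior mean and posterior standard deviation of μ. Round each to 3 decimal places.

Posterior mean ≈ 116.176; posterior SD ≈ 5.569

With known σ, the Normal prior is conjugate. Weight on the data is w = (n/σ²)/(n/σ² + 1/τ₀²) = 0.00842515/(0.00842515+0.0238150) = 0.26132.
Posterior mean = w·x̄ + (1−w)·μ₀ = 0.26132·126.85 + 0.73868·112.4 = 116.176. Posterior variance = 1/(0.00842515+0.0238150) = 31.0173, so SD = 5.569.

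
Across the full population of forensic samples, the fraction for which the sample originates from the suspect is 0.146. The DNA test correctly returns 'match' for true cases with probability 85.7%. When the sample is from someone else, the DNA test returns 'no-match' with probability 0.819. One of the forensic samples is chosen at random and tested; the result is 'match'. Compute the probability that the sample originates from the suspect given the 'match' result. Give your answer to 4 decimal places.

P(H | E) ≈ 0.4473

Write H for 'the sample originates from the suspect'. Prior odds H:¬H = 0.146/0.854 = 0.17096. For the 'match' outcome, the likelihood ratio is 0.857/0.181 = 4.7348.
Posterior odds = 0.17096 × 4.7348 = 0.80946, so P(H|E) = 0.80946/(1+0.80946) = 0.4473.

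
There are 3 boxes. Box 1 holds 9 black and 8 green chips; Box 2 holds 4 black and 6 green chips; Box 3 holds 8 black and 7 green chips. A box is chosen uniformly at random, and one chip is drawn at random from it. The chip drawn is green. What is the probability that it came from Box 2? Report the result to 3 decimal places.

Posterior probability ≈ 0.390

P(green|Box 1) = 0.4706; P(green|Box 2) = 0.6; P(green|Box 3) = 0.4667.
Prior × likelihood for each source: 0.333333·0.4706=0.1569, 0.333333·0.6=0.2000, 0.333333·0.4667=0.1556. Summing gives P(green) = 0.51242.
P(Box 2 | green) = 0.2000 / 0.51242 = 0.390.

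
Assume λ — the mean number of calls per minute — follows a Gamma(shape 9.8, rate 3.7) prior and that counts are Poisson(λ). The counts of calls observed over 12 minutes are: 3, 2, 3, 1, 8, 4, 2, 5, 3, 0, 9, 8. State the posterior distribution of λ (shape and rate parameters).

Posterior: Gamma(shape=57.8, rate=15.7)

The Poisson likelihood adds the total count to the shape and the number of exposure periods to the rate. Here ∑xᵢ = 48 and n = 12, so shape 9.8→57.8 and rate 3.7→15.7.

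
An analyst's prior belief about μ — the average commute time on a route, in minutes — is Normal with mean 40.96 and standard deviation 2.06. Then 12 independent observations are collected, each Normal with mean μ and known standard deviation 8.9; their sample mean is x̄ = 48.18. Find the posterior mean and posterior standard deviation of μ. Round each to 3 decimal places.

With known σ, the Normal prior is conjugate. Weight on the data is w = (n/σ²)/(n/σ² + 1/τ₀²) = 0.151496/(0.151496+0.235649) = 0.39132.
Posterior mean = w·x̄ + (1−w)·μ₀ = 0.39132·48.18 + 0.60868·40.96 = 43.785. Posterior variance = 1/(0.151496+0.235649) = 2.58301, so SD = 1.607.

Posterior mean ≈ 43.785; posterior SD ≈ 1.607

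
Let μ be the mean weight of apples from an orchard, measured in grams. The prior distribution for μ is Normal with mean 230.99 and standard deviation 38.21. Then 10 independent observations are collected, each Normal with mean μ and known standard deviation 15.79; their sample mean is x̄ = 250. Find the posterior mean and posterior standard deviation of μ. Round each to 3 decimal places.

With known σ, the Normal prior is conjugate. Weight on the data is w = (n/σ²)/(n/σ² + 1/τ₀²) = 0.0401084/(0.0401084+0.00068493) = 0.98321.
Posterior mean = w·x̄ + (1−w)·μ₀ = 0.98321·250 + 0.016790·230.99 = 249.681. Posterior variance = 1/(0.0401084+0.00068493) = 24.5138, so SD = 4.951.

Posterior mean ≈ 249.681; posterior SD ≈ 4.951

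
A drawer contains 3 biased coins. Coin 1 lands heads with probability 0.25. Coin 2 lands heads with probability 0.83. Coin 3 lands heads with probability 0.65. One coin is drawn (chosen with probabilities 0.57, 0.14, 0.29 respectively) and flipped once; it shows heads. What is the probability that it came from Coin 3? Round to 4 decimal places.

Posterior probability ≈ 0.4215

Tabulate prior·likelihood by source: [1] prior 0.57, lik 0.25, product 0.1425; [2] prior 0.14, lik 0.83, product 0.1162; [3] prior 0.29, lik 0.65, product 0.1885.
Normalizing constant = 0.44720; the posterior for Coin 3 is its product over the sum, 0.1885/0.44720 = 0.4215.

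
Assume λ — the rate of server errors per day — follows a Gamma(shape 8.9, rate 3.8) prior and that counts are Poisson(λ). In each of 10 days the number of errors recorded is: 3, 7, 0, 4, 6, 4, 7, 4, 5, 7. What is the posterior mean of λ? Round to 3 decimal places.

Total count ∑xᵢ = 47 over n = 10 days.
Gamma is conjugate to the Poisson likelihood: posterior is Gamma(shape = 8.9+47 = 55.9, rate = 3.8+10 = 13.8).
E[λ | data] = 55.9/13.8 = 4.051.

Posterior mean ≈ 4.051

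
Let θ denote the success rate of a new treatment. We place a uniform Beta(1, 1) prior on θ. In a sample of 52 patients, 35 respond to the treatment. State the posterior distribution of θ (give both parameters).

The binomial likelihood is conjugate to the Beta prior: with 35 successes and 17 failures, the posterior is Beta(1+35, 1+17) = Beta(36, 18).

Posterior: Beta(36, 18)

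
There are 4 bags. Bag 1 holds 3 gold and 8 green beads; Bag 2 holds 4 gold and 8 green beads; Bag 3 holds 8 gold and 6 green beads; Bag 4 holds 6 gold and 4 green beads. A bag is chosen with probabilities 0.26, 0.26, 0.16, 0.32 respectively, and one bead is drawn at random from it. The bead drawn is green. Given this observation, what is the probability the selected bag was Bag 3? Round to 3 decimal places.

Posterior probability ≈ 0.123

Tabulate prior·likelihood by source: [1] prior 0.26, lik 0.7273, product 0.1891; [2] prior 0.26, lik 0.6667, product 0.1733; [3] prior 0.16, lik 0.4286, product 0.06857; [4] prior 0.32, lik 0.4, product 0.1280.
Normalizing constant = 0.55900; the posterior for Bag 3 is its product over the sum, 0.06857/0.55900 = 0.123.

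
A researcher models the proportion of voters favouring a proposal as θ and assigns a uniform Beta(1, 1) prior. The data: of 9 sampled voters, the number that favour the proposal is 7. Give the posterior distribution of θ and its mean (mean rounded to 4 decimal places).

Posterior: Beta(8, 3); mean ≈ 0.7273

The binomial likelihood is conjugate to the Beta prior: with 7 successes and 2 failures, the posterior is Beta(1+7, 1+2) = Beta(8, 3).
Posterior mean = α/(α+β) = 8/11 = 0.7273.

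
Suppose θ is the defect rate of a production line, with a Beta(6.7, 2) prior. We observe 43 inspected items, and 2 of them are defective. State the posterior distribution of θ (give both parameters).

The binomial likelihood is conjugate to the Beta prior: with 2 successes and 41 failures, the posterior is Beta(6.7+2, 2+41) = Beta(8.7, 43).

Posterior: Beta(8.7, 43)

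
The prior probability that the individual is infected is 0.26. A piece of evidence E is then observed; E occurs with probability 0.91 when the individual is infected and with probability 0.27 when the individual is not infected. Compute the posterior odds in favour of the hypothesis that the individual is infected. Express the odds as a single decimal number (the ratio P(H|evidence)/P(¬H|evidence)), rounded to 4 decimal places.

Posterior odds ≈ 1.1842

Prior odds = 0.26/(1−0.26) = 0.35135. In log-odds, ln(0.35135) = -1.0460.
Add log likelihood ratio: ln(3.3704) = 1.2150.
Posterior log-odds = 0.16905, so posterior odds = exp(0.16905) = 1.1842.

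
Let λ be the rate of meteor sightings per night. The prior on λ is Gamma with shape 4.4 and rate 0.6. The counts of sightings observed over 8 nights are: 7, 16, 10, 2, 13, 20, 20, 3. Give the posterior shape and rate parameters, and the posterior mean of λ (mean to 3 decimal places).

Posterior: Gamma(shape=95.4, rate=8.6); mean ≈ 11.093

The Poisson likelihood adds the total count to the shape and the number of exposure periods to the rate. Here ∑xᵢ = 91 and n = 8, so shape 4.4→95.4 and rate 0.6→8.6.
Posterior mean = shape/rate = 95.4/8.6 = 11.093.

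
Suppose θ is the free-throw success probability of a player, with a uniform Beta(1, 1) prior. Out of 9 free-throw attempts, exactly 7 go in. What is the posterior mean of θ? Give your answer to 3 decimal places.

Posterior mean ≈ 0.727

The binomial likelihood is conjugate to the Beta prior: with 7 successes and 2 failures, the posterior is Beta(1+7, 1+2) = Beta(8, 3).
E[θ | data] = 8/(8+3) = 0.727.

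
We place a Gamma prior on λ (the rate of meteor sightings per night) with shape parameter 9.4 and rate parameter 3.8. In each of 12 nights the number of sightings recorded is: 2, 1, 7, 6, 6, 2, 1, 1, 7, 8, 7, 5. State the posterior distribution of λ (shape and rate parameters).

Posterior: Gamma(shape=62.4, rate=15.8)

Total count ∑xᵢ = 53 over n = 12 nights.
Gamma is conjugate to the Poisson likelihood: posterior is Gamma(shape = 9.4+53 = 62.4, rate = 3.8+12 = 15.8).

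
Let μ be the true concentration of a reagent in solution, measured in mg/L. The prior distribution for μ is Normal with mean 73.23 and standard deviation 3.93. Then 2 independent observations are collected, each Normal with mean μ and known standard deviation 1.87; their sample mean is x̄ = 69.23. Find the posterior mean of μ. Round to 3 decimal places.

Posterior mean ≈ 69.637

Prior precision 1/τ₀² = 1/3.93² = 0.0647463; data precision n/σ² = 2/1.87² = 0.571935.
Posterior precision = 0.0647463 + 0.571935 = 0.636681.
Posterior mean = (0.0647463·73.23 + 0.571935·69.23) / 0.636681 = 69.637.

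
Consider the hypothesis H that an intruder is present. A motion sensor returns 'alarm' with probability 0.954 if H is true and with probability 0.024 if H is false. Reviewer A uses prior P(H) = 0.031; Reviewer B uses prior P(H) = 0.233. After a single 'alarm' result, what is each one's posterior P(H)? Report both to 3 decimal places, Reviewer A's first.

The likelihood ratio for an 'alarm' result is 0.954/0.024 = 39.750.
Reviewer A: prior odds 0.031/0.969 = 0.031992; posterior odds 1.2717; posterior probability 0.560.
Reviewer B: prior odds 0.233/0.767 = 0.30378; posterior odds 12.075; posterior probability 0.924.

Reviewer A: 0.560; Reviewer B: 0.924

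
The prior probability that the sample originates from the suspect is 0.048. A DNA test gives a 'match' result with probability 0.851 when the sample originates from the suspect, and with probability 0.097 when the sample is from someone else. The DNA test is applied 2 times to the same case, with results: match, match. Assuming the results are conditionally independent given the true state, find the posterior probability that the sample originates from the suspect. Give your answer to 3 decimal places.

Posterior P(H) ≈ 0.795

Let H be the event that the sample originates from the suspect; start with P(H) = 0.048. P('match'|H) = 0.851, P('match'|¬H) = 0.097.
Update on result 1 ('match'): P(H) ← 0.851·0.0480 / (0.851·0.0480 + 0.097·0.9520) = 0.040848/0.13319 = 0.3067.
Update on result 2 ('match'): P(H) ← 0.851·0.3067 / (0.851·0.3067 + 0.097·0.6933) = 0.26099/0.32824 = 0.7951.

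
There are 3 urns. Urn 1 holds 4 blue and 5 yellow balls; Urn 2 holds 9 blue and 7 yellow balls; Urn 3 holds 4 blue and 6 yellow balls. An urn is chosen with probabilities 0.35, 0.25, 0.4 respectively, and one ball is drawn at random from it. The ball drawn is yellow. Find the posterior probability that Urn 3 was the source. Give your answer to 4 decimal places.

Tabulate prior·likelihood by source: [1] prior 0.35, lik 0.5556, product 0.1944; [2] prior 0.25, lik 0.4375, product 0.1094; [3] prior 0.4, lik 0.6, product 0.2400.
Normalizing constant = 0.54382; the posterior for Urn 3 is its product over the sum, 0.2400/0.54382 = 0.4413.

Posterior probability ≈ 0.4413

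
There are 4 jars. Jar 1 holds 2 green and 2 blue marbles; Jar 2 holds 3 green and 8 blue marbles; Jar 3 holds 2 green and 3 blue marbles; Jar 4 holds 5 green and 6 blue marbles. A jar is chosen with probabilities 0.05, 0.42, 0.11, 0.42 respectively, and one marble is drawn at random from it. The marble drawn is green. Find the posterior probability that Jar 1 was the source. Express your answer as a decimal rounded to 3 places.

Posterior probability ≈ 0.067

Tabulate prior·likelihood by source: [1] prior 0.05, lik 0.5, product 0.02500; [2] prior 0.42, lik 0.2727, product 0.1145; [3] prior 0.11, lik 0.4, product 0.04400; [4] prior 0.42, lik 0.4545, product 0.1909.
Normalizing constant = 0.37445; the posterior for Jar 1 is its product over the sum, 0.02500/0.37445 = 0.067.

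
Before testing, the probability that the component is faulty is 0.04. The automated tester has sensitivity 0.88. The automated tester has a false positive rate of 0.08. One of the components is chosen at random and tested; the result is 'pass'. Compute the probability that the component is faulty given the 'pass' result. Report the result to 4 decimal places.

Write H for 'the component is faulty'. Prior odds H:¬H = 0.04/0.96 = 0.041667. For the 'pass' outcome, the likelihood ratio is 0.12/0.92 = 0.13043.
Posterior odds = 0.041667 × 0.13043 = 0.0054348, so P(H|E) = 0.0054348/(1+0.0054348) = 0.0054.

P(H | E) ≈ 0.0054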